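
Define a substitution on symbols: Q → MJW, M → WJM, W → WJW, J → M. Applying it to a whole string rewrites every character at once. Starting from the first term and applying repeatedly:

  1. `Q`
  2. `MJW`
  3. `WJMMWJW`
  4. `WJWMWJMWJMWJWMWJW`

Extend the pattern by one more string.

WJWMWJWWJMWJWMWJMWJWMWJMWJWMWJWWJMWJWMWJW

Applying the rule to each of the 17 symbols of WJWMWJMWJMWJWMWJW gives the pieces WJW M WJW WJM WJW M WJM WJW M WJM WJW M WJW WJM WJW M WJW, which concatenate to the answer.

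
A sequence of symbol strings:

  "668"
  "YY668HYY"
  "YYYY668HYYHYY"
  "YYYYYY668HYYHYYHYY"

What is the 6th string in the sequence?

Each term wraps the previous one in YY on the left and HYY on the right.
From YYYYYY668HYYHYYHYY, 2 further steps: YYYYYY668HYYHYYHYY → YYYYYYYY668HYYHYYHYYHYY → (answer).

YYYYYYYYYY668HYYHYYHYYHYYHYY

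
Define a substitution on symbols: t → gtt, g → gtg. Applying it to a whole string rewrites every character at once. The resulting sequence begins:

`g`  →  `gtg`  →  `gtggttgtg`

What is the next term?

Apply φ to gtggttgtg symbol by symbol: g→gtg, t→gtt, g→gtg, g→gtg, t→gtt, t→gtt, g→gtg, t→gtt, g→gtg; joined: gtg gtt gtg gtg gtt gtt gtg gtt gtg.

gtggttgtggtggttgttgtggttgtg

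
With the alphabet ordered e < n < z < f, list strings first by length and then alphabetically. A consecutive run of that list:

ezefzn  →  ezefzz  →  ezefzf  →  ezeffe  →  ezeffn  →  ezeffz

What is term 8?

Continuing the enumeration 2 steps past ezeffz: ezeffz → ezefff → (answer).

ezneee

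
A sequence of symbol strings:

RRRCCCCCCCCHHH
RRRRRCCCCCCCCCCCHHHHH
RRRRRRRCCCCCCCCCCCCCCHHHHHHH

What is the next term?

Term n consists of 2n-1 R's, followed by 3n+2 C's, followed by 2n-1 H's, where the shown terms are n = 2, 3, 4.
At n = 5 the blocks have lengths 9, 17, 9.

RRRRRRRRRCCCCCCCCCCCCCCCCCHHHHHHHHH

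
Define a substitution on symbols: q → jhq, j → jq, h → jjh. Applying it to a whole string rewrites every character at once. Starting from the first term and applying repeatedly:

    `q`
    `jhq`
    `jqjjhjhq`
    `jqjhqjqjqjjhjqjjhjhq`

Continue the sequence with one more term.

Rewriting the 20 symbols of jqjhqjqjqjjhjqjjhjhq one by one yields jq jhq jq jjh jhq jq jhq jq jhq jq jq jjh jq jhq jq jq jjh jq jjh jhq; concatenated:

jqjhqjqjjhjhqjqjhqjqjhqjqjqjjhjqjhqjqjqjjhjqjjhjhq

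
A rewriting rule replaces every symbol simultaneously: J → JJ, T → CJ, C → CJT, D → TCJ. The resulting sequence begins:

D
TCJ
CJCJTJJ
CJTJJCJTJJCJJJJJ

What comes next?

CJTJJCJJJJJCJTJJCJJJJJCJTJJJJJJJJJJ

Applying the rule to each of the 16 symbols of CJTJJCJTJJCJJJJJ gives the pieces CJT JJ CJ JJ JJ CJT JJ CJ JJ JJ CJT JJ JJ JJ JJ JJ, which concatenate to the answer.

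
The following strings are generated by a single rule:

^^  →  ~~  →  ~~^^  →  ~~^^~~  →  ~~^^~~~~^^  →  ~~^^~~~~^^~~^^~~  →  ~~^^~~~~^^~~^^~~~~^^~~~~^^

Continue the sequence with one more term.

From term 3 onward, concatenate the last term with the second-to-last: ~~·^^ = ~~^^, ~~^^·~~ = ~~^^~~, …
So term 8 is ~~^^~~~~^^~~^^~~~~^^~~~~^^·~~^^~~~~^^~~^^~~.

~~^^~~~~^^~~^^~~~~^^~~~~^^~~^^~~~~^^~~^^~~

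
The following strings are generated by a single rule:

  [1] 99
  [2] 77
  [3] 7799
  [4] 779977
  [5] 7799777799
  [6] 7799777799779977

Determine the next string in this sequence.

This is a Fibonacci-style word recurrence s(k) = s(k−1)·s(k−2): e.g. 77·99 = 7799.
The next term joins 7799777799779977 and 7799777799.

77997777997799777799777799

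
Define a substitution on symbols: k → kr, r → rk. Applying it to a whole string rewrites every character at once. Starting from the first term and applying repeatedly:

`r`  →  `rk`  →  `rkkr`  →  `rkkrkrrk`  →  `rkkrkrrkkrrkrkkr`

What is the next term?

rkkrkrrkkrrkrkkrkrrkrkkrrkkrkrrk

Applying the rule to each of the 16 symbols of rkkrkrrkkrrkrkkr gives the pieces rk kr kr rk kr rk rk kr kr rk rk kr rk kr kr rk, which concatenate to the answer.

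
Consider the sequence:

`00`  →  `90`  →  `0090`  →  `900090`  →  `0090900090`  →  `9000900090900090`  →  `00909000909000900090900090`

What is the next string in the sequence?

Each term (from the third on) is the two preceding terms concatenated in order: term 3 = 00·90 = 0090.
The next term joins 9000900090900090 and 00909000909000900090900090.

900090009090009000909000909000900090900090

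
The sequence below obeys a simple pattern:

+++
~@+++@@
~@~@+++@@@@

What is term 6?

Every step adds ~@ to the front and @@ to the end of the previous string.
From ~@~@+++@@@@, 3 further steps: ~@~@+++@@@@ → ~@~@~@+++@@@@@@ → ~@~@~@~@+++@@@@@@@@ → (answer).

~@~@~@~@~@+++@@@@@@@@@@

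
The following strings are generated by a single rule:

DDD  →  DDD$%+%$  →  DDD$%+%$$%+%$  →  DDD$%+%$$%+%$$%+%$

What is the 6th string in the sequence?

DDD$%+%$$%+%$$%+%$$%+%$$%+%$

Every step adds $%+%$ to the end: s(k+1) = s(k)·$%+%$.
From DDD$%+%$$%+%$$%+%$, 2 further steps: DDD$%+%$$%+%$$%+%$ → DDD$%+%$$%+%$$%+%$$%+%$ → (answer).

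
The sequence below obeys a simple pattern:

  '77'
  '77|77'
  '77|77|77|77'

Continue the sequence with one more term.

s(k+1) = s(k)·|·s(k) — each term doubles the last with '|' between the halves.
Doubling 77|77|77|77 with '|' between the halves:

77|77|77|77|77|77|77|77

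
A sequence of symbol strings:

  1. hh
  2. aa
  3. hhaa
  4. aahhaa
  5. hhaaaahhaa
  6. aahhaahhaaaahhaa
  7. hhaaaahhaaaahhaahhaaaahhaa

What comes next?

This is a Fibonacci-style word recurrence s(k) = s(k−2)·s(k−1): e.g. hh·aa = hhaa.
The next term joins aahhaahhaaaahhaa and hhaaaahhaaaahhaahhaaaahhaa.

aahhaahhaaaahhaahhaaaahhaaaahhaahhaaaahhaa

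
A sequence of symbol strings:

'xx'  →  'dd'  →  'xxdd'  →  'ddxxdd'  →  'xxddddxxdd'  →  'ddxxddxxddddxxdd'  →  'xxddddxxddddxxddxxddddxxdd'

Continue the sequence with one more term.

From term 3 onward, concatenate the second-to-last term with the last: xx·dd = xxdd, dd·xxdd = ddxxdd, …
So term 8 is ddxxddxxddddxxdd·xxddddxxddddxxddxxddddxxdd.

ddxxddxxddddxxddxxddddxxddddxxddxxddddxxdd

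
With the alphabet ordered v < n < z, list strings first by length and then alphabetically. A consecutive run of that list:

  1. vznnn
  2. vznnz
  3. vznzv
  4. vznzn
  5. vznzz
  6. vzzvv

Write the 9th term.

Continuing the enumeration 3 steps past vzzvv: vzzvv → vzzvn → vzzvz → (answer).

vzznv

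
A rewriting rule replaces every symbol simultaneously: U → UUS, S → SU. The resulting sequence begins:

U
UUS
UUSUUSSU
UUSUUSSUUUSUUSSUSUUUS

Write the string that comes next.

Rewriting the 21 symbols of UUSUUSSUUUSUUSSUSUUUS one by one yields UUS UUS SU UUS UUS SU SU UUS UUS UUS SU UUS UUS SU SU UUS SU UUS UUS UUS SU; concatenated:

UUSUUSSUUUSUUSSUSUUUSUUSUUSSUUUSUUSSUSUUUSSUUUSUUSUUSSU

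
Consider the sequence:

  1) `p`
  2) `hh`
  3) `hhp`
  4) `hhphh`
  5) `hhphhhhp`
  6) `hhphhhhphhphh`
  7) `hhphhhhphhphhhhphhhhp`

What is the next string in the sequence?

hhphhhhphhphhhhphhhhphhphhhhphhphh

From term 3 onward, concatenate the last term with the second-to-last: hh·p = hhp, hhp·hh = hhphh, …
Continuing: hhphhhhphhphhhhphhhhp · hhphhhhphhphh gives term 8.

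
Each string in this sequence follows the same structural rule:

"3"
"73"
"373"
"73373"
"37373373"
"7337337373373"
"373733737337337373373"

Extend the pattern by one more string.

This is a Fibonacci-style word recurrence s(k) = s(k−2)·s(k−1): e.g. 3·73 = 373.
The next term joins 7337337373373 and 373733737337337373373.

7337337373373373733737337337373373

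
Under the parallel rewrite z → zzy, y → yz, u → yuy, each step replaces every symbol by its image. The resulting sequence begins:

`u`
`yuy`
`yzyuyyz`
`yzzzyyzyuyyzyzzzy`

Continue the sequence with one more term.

Rewriting the 17 symbols of yzzzyyzyuyyzyzzzy one by one yields yz zzy zzy zzy yz yz zzy yz yuy yz yz zzy yz zzy zzy zzy yz; concatenated:

yzzzyzzyzzyyzyzzzyyzyuyyzyzzzyyzzzyzzyzzyyz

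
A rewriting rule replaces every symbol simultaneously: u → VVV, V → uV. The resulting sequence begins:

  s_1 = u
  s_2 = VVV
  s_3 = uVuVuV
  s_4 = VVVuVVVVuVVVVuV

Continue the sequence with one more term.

Replace each of the 15 characters of VVVuVVVVuVVVVuV in place — uV uV uV VVV uV uV uV uV VVV uV uV uV uV VVV uV — and concatenate.

uVuVuVVVVuVuVuVuVVVVuVuVuVuVVVVuV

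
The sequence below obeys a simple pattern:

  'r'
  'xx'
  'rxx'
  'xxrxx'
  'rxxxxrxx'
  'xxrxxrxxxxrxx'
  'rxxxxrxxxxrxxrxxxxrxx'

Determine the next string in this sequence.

Each term (from the third on) is the two preceding terms concatenated in order: term 3 = r·xx = rxx.
The next term joins xxrxxrxxxxrxx and rxxxxrxxxxrxxrxxxxrxx.

xxrxxrxxxxrxxrxxxxrxxxxrxxrxxxxrxx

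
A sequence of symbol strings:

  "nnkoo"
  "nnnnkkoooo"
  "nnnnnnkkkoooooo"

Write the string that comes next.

nnnnnnnnkkkkoooooooo

Each string has the form n^{2n} k^{n} o^{2n} (n = 1, 2, …).
For the next term, n = 4, so the run lengths are 8, 4, 8.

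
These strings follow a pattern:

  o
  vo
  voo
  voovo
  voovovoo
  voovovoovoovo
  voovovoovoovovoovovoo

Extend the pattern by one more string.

voovovoovoovovoovovoovoovovoovoovo

This is a Fibonacci-style word recurrence s(k) = s(k−1)·s(k−2): e.g. vo·o = voo.
The next term joins voovovoovoovovoovovoo and voovovoovoovo.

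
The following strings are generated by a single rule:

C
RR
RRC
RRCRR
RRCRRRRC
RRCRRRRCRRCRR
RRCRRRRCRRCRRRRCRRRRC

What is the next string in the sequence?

RRCRRRRCRRCRRRRCRRRRCRRCRRRRCRRCRR

Each term (from the third on) is the previous term followed by the one before it: term 3 = RR·C = RRC.
The next term joins RRCRRRRCRRCRRRRCRRRRC and RRCRRRRCRRCRR.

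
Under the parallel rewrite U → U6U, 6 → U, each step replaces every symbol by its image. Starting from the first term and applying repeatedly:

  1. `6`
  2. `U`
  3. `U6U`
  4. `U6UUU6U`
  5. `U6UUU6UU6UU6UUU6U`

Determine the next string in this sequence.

U6UUU6UU6UU6UUU6UU6UUU6UU6UUU6UU6UU6UUU6U

Replace each of the 17 characters of U6UUU6UU6UU6UUU6U in place — U6U U U6U U6U U6U U U6U U6U U U6U U6U U U6U U6U U6U U U6U — and concatenate.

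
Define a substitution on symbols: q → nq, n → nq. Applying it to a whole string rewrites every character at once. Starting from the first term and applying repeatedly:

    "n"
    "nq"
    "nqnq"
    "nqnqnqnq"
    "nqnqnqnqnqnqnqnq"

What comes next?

nqnqnqnqnqnqnqnqnqnqnqnqnqnqnqnq

Replace each of the 16 characters of nqnqnqnqnqnqnqnq in place — nq nq nq nq nq nq nq nq nq nq nq nq nq nq nq nq — and concatenate.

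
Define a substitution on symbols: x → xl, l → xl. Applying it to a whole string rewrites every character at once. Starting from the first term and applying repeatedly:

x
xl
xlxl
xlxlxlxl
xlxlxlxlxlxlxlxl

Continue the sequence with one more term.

Replace each of the 16 characters of xlxlxlxlxlxlxlxl in place — xl xl xl xl xl xl xl xl xl xl xl xl xl xl xl xl — and concatenate.

xlxlxlxlxlxlxlxlxlxlxlxlxlxlxlxl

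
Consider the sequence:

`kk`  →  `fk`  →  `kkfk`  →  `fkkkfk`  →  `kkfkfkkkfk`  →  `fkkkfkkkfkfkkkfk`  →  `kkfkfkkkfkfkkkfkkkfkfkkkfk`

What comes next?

fkkkfkkkfkfkkkfkkkfkfkkkfkfkkkfkkkfkfkkkfk

This is a Fibonacci-style word recurrence s(k) = s(k−2)·s(k−1): e.g. kk·fk = kkfk.
The next term joins fkkkfkkkfkfkkkfk and kkfkfkkkfkfkkkfkkkfkfkkkfk.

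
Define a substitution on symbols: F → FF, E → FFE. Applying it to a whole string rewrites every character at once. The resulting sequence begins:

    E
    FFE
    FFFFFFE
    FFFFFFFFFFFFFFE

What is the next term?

FFFFFFFFFFFFFFFFFFFFFFFFFFFFFFE

Replace each of the 15 characters of FFFFFFFFFFFFFFE in place — FF FF FF FF FF FF FF FF FF FF FF FF FF FF FFE — and concatenate.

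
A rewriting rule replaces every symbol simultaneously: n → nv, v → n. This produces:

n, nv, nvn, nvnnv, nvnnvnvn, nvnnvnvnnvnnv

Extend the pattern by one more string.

nvnnvnvnnvnnvnvnnvnvn

Replace each of the 13 characters of nvnnvnvnnvnnv in place — nv n nv nv n nv n nv nv n nv nv n — and concatenate.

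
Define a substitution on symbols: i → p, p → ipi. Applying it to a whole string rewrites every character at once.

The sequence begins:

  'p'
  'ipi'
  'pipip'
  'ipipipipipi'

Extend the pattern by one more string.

Apply φ to ipipipipipi symbol by symbol: i→p, p→ipi, i→p, p→ipi, i→p, p→ipi, i→p, p→ipi, i→p, p→ipi, i→p; joined: p ipi p ipi p ipi p ipi p ipi p.

pipipipipipipipipipip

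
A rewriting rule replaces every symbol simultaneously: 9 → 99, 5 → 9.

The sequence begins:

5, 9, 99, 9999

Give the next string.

99999999

Expanding 9999: 9→99, 9→99, 9→99, 9→99. Concatenated: 99 99 99 99.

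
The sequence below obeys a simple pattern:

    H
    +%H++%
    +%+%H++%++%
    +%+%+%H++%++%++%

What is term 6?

Each term wraps the previous one in +% on the left and ++% on the right.
From +%+%+%H++%++%++%, 2 further steps: +%+%+%H++%++%++% → +%+%+%+%H++%++%++%++% → (answer).

+%+%+%+%+%H++%++%++%++%++%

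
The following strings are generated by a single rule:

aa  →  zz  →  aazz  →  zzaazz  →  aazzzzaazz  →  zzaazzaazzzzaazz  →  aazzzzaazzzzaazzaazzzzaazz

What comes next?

This is a Fibonacci-style word recurrence s(k) = s(k−2)·s(k−1): e.g. aa·zz = aazz.
So term 8 is zzaazzaazzzzaazz·aazzzzaazzzzaazzaazzzzaazz.

zzaazzaazzzzaazzaazzzzaazzzzaazzaazzzzaazz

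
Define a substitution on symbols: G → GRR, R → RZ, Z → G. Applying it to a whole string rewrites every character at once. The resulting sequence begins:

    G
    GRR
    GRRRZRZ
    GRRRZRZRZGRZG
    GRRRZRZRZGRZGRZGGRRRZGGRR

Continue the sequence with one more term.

GRRRZRZRZGRZGRZGGRRRZGGRRRZGGRRGRRRZRZRZGGRRGRRRZRZ

Applying the rule to each of the 25 symbols of GRRRZRZRZGRZGRZGGRRRZGGRR gives the pieces GRR RZ RZ RZ G RZ G RZ G GRR RZ G GRR RZ G GRR GRR RZ RZ RZ G GRR GRR RZ RZ, which concatenate to the answer.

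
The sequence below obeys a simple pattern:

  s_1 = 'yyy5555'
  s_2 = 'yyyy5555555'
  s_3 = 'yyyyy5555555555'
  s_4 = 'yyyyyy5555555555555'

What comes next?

yyyyyyy5555555555555555

The n-th term is n+2 y's then 3n+1 5's (n = 1, 2, …).
Setting n = 5 gives 7, 16 characters in each block.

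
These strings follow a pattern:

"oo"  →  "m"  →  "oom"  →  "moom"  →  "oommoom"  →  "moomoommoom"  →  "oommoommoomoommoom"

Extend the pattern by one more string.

moomoommoomoommoommoomoommoom

From term 3 onward, concatenate the second-to-last term with the last: oo·m = oom, m·oom = moom, …
So term 8 is moomoommoom·oommoommoomoommoom.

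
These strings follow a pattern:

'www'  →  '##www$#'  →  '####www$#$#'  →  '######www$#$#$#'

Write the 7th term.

############www$#$#$#$#$#$#

Each term wraps the previous one in ## on the left and $# on the right.
From ######www$#$#$#, 3 further steps: ######www$#$#$# → ########www$#$#$#$# → ##########www$#$#$#$#$# → (answer).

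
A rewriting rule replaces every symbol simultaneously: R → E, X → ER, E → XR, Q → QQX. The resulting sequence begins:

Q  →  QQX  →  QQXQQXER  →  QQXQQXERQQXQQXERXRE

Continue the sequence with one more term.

Applying the rule to each of the 19 symbols of QQXQQXERQQXQQXERXRE gives the pieces QQX QQX ER QQX QQX ER XR E QQX QQX ER QQX QQX ER XR E ER E XR, which concatenate to the answer.

QQXQQXERQQXQQXERXREQQXQQXERQQXQQXERXREEREXR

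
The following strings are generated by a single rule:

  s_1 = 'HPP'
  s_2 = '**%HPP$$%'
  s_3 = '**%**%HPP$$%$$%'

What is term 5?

s(k+1) = **%·s(k)·$$%, so each term gains **% as a prefix and $$% as a suffix.
From **%**%HPP$$%$$%, 2 further steps: **%**%HPP$$%$$% → **%**%**%HPP$$%$$%$$% → (answer).

**%**%**%**%HPP$$%$$%$$%$$%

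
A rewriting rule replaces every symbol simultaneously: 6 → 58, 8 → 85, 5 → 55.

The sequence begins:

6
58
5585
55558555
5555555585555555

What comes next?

Rewriting the 16 symbols of 5555555585555555 one by one yields 55 55 55 55 55 55 55 55 85 55 55 55 55 55 55 55; concatenated:

55555555555555558555555555555555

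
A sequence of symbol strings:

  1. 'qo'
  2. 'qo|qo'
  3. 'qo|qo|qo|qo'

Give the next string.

Each string is two copies of the previous one joined by '|'.
So the next term is two copies of qo|qo|qo|qo with '|' between the halves.

qo|qo|qo|qo|qo|qo|qo|qo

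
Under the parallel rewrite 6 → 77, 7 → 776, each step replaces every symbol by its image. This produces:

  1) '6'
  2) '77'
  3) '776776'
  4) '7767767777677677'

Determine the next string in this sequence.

Applying the rule to each of the 16 symbols of 7767767777677677 gives the pieces 776 776 77 776 776 77 776 776 776 776 77 776 776 77 776 776, which concatenate to the answer.

77677677776776777767767767767777677677776776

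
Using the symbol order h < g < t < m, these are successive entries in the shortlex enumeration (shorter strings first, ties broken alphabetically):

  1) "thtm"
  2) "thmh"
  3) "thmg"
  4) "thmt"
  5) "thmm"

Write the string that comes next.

tghh

Treat thmm as a base-4 numeral over the given alphabet and add one, carrying through any trailing m's.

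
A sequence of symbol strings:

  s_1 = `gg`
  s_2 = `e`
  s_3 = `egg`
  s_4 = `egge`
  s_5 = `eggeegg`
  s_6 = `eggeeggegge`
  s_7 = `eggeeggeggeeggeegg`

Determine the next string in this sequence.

eggeeggeggeeggeeggeggeeggegge

From term 3 onward, concatenate the last term with the second-to-last: e·gg = egg, egg·e = egge, …
So term 8 is eggeeggeggeeggeegg·eggeeggegge.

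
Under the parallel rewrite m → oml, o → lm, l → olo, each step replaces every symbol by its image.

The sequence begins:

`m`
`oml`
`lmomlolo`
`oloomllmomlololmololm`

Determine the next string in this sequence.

Applying the rule to each of the 21 symbols of oloomllmomlololmololm gives the pieces lm olo lm lm oml olo olo oml lm oml olo lm olo lm olo oml lm olo lm olo oml, which concatenate to the answer.

lmololmlmomlolooloomllmomlololmololmoloomllmololmolooml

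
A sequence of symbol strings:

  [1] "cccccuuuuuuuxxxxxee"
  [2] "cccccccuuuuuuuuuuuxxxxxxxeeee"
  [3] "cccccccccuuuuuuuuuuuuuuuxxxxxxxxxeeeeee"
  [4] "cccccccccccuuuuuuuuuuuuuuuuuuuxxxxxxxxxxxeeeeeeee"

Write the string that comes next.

cccccccccccccuuuuuuuuuuuuuuuuuuuuuuuxxxxxxxxxxxxxeeeeeeeeee

The n-th term is 2n+1 c's then 4n-1 u's then 2n+1 x's then 2n-2 e's, where the shown terms are n = 2, 3, 4, 5.
For the next term, n = 6, so the run lengths are 13, 23, 13, 10.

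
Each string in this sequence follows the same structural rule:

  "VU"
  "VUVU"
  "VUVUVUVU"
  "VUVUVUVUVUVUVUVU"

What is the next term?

Every step duplicates the string.
Doubling VUVUVUVUVUVUVUVU:

VUVUVUVUVUVUVUVUVUVUVUVUVUVUVUVU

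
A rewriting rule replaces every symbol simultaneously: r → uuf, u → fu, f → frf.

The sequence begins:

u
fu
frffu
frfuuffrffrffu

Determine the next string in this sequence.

Replace each of the 14 characters of frfuuffrffrffu in place — frf uuf frf fu fu frf frf uuf frf frf uuf frf frf fu — and concatenate.

frfuuffrffufufrffrfuuffrffrfuuffrffrffu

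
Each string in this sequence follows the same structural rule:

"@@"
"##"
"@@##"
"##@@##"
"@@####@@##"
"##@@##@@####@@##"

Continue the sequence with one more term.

@@####@@####@@##@@####@@##

Each term (from the third on) is the two preceding terms concatenated in order: term 3 = @@·## = @@##.
So term 7 is @@####@@##·##@@##@@####@@##.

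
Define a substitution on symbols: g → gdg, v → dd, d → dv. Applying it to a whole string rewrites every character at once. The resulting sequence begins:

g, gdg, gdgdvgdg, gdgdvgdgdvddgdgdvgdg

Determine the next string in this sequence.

gdgdvgdgdvddgdgdvgdgdvdddvdvgdgdvgdgdvddgdgdvgdg

Replace each of the 20 characters of gdgdvgdgdvddgdgdvgdg in place — gdg dv gdg dv dd gdg dv gdg dv dd dv dv gdg dv gdg dv dd gdg dv gdg — and concatenate.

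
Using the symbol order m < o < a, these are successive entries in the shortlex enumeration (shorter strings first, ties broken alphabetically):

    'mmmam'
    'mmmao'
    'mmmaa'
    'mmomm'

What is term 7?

mmoom

Advancing 3 positions from mmomm through mmomm → mmomo → mmoma reaches term 7.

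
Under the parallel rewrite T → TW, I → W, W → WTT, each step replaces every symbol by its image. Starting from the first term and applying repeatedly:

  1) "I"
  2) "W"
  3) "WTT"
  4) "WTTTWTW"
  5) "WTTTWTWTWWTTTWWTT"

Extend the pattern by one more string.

Rewriting the 17 symbols of WTTTWTWTWWTTTWWTT one by one yields WTT TW TW TW WTT TW WTT TW WTT WTT TW TW TW WTT WTT TW TW; concatenated:

WTTTWTWTWWTTTWWTTTWWTTWTTTWTWTWWTTWTTTWTW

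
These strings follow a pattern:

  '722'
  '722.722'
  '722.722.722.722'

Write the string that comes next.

Each string is two copies of the previous one joined by '.'.
One more doubling of 722.722.722.722 gives the answer.

722.722.722.722.722.722.722.722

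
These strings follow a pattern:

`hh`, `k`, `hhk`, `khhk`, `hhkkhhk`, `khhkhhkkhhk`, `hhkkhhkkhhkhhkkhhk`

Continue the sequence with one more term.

khhkhhkkhhkhhkkhhkkhhkhhkkhhk

From term 3 onward, concatenate the second-to-last term with the last: hh·k = hhk, k·hhk = khhk, …
Continuing: khhkhhkkhhk · hhkkhhkkhhkhhkkhhk gives term 8.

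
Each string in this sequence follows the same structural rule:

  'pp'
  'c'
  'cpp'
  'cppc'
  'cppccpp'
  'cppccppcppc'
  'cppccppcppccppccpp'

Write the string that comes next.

cppccppcppccppccppcppccppcppc

From term 3 onward, concatenate the last term with the second-to-last: c·pp = cpp, cpp·c = cppc, …
The next term joins cppccppcppccppccpp and cppccppcppc.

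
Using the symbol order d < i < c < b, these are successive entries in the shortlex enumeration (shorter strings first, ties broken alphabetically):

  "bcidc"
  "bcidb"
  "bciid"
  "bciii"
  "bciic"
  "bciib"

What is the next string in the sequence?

Find the rightmost character of bciib below b, bump it to the next letter, and reset everything to its right to d.

bcicd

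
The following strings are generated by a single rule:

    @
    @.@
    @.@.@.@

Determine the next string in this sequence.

Each string is two copies of the previous one joined by '.'.
One more doubling of @.@.@.@ gives the answer.

@.@.@.@.@.@.@.@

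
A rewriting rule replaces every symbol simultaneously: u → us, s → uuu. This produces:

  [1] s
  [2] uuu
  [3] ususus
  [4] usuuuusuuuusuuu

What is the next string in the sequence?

Applying the rule to each of the 15 symbols of usuuuusuuuusuuu gives the pieces us uuu us us us us uuu us us us us uuu us us us, which concatenate to the answer.

usuuuususususuuuususususuuuususus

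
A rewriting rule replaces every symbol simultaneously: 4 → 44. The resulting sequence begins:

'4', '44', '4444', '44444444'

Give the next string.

4444444444444444

Apply φ to 44444444 symbol by symbol: 4→44, 4→44, 4→44, 4→44, 4→44, 4→44, 4→44, 4→44; joined: 44 44 44 44 44 44 44 44.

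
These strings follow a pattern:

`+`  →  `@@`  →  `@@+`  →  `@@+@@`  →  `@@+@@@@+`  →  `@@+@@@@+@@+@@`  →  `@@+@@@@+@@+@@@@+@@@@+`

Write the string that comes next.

This is a Fibonacci-style word recurrence s(k) = s(k−1)·s(k−2): e.g. @@·+ = @@+.
The next term joins @@+@@@@+@@+@@@@+@@@@+ and @@+@@@@+@@+@@.

@@+@@@@+@@+@@@@+@@@@+@@+@@@@+@@+@@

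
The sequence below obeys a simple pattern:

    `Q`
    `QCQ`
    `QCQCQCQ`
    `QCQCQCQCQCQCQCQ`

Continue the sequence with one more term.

Each string is two copies of the previous one joined by 'C'.
So the next term is two copies of QCQCQCQCQCQCQCQ with 'C' between the halves.

QCQCQCQCQCQCQCQCQCQCQCQCQCQCQCQ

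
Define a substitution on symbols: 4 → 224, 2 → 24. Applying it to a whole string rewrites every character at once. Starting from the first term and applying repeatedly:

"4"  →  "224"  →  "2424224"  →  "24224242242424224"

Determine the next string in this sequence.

24224242422424224242422424224242242424224

Replace each of the 17 characters of 24224242242424224 in place — 24 224 24 24 224 24 224 24 24 224 24 224 24 224 24 24 224 — and concatenate.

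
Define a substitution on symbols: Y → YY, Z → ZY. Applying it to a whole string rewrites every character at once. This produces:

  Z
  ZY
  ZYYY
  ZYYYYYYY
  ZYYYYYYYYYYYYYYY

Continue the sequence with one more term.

Replace each of the 16 characters of ZYYYYYYYYYYYYYYY in place — ZY YY YY YY YY YY YY YY YY YY YY YY YY YY YY YY — and concatenate.

ZYYYYYYYYYYYYYYYYYYYYYYYYYYYYYYY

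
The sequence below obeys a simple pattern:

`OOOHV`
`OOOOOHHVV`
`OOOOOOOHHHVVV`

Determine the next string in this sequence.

OOOOOOOOOHHHHVVVV

The n-th term is 2n+1 O's then n H's then n V's (n = 1, 2, …).
At n = 4 the blocks have lengths 9, 4, 4.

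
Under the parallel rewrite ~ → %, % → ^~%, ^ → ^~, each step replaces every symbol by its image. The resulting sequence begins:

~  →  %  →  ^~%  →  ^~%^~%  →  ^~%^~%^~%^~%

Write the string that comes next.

^~%^~%^~%^~%^~%^~%^~%^~%

Apply φ to ^~%^~%^~%^~% symbol by symbol: ^→^~, ~→%, %→^~%, ^→^~, ~→%, %→^~%, ^→^~, ~→%, %→^~%, ^→^~, ~→%, %→^~%; joined: ^~ % ^~% ^~ % ^~% ^~ % ^~% ^~ % ^~%.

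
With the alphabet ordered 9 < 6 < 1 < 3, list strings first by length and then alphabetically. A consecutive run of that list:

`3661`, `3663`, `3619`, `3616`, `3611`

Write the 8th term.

3636

Continuing the enumeration 3 steps past 3611: 3611 → 3613 → 3639 → (answer).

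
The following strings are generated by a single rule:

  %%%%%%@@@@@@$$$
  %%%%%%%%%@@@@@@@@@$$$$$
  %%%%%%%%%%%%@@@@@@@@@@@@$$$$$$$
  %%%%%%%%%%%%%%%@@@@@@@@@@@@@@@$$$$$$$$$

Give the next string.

%%%%%%%%%%%%%%%%%%@@@@@@@@@@@@@@@@@@$$$$$$$$$$$

Term n consists of 3n %'s, followed by 3n @'s, followed by 2n-1 $'s, where the shown terms are n = 2, 3, 4, 5.
Setting n = 6 gives 18, 18, 11 characters in each block.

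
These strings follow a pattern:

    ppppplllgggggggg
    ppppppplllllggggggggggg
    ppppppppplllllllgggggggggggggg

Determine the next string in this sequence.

ppppppppppplllllllllggggggggggggggggg

Each string has the form p^{2n+1} l^{2n-1} g^{3n+2}, where the shown terms are n = 2, 3, 4.
At n = 5 the blocks have lengths 11, 9, 17.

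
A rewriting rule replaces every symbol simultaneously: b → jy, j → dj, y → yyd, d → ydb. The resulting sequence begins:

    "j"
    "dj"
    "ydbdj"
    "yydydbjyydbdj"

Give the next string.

Replace each of the 13 characters of yydydbjyydbdj in place — yyd yyd ydb yyd ydb jy dj yyd yyd ydb jy ydb dj — and concatenate.

yydyydydbyydydbjydjyydyydydbjyydbdj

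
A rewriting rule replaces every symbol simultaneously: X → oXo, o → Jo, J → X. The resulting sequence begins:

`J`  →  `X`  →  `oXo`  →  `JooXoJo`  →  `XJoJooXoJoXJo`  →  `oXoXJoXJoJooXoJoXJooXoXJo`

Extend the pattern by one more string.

JooXoJooXoXJooXoXJoXJoJooXoJoXJooXoXJoJooXoJooXoXJo

φ(oXoXJoXJoJooXoJoXJooXoXJo) expands symbol-by-symbol to Jo oXo Jo oXo X Jo oXo X Jo X Jo Jo oXo Jo X Jo oXo X Jo Jo oXo Jo oXo X Jo; joining the 25 pieces gives the next term.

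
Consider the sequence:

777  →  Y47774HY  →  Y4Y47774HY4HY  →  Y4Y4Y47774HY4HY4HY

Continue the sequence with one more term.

Each term wraps the previous one in Y4 on the left and 4HY on the right.
Applying this once more to Y4Y4Y47774HY4HY4HY:

Y4Y4Y4Y47774HY4HY4HY4HY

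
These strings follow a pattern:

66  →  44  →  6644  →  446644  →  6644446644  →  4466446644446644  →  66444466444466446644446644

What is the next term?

446644664444664466444466444466446644446644

Each term (from the third on) is the two preceding terms concatenated in order: term 3 = 66·44 = 6644.
So term 8 is 4466446644446644·66444466444466446644446644.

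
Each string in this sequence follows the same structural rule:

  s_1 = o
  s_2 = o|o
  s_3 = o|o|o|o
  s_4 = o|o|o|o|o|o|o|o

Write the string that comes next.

o|o|o|o|o|o|o|o|o|o|o|o|o|o|o|o

Each string is two copies of the previous one joined by '|'.
One more doubling of o|o|o|o|o|o|o|o gives the answer.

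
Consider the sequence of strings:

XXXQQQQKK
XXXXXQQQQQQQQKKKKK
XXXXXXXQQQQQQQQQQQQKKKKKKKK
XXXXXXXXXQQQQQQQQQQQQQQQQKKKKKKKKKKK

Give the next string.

Reading off run lengths: X runs 3, 5, 7, 9; Q runs 4, 8, 12, 16; K runs 2, 5, 8, 11 — each is linear in n (n = 1, 2, …).
At n = 5 the blocks have lengths 11, 20, 14.

XXXXXXXXXXXQQQQQQQQQQQQQQQQQQQQKKKKKKKKKKKKKK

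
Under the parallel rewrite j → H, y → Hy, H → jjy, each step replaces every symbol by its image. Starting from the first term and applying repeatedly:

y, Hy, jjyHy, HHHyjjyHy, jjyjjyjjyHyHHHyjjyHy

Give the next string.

Applying the rule to each of the 20 symbols of jjyjjyjjyHyHHHyjjyHy gives the pieces H H Hy H H Hy H H Hy jjy Hy jjy jjy jjy Hy H H Hy jjy Hy, which concatenate to the answer.

HHHyHHHyHHHyjjyHyjjyjjyjjyHyHHHyjjyHy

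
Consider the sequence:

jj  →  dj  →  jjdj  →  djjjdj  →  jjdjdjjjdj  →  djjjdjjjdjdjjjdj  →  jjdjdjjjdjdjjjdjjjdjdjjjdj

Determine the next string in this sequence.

Each term (from the third on) is the two preceding terms concatenated in order: term 3 = jj·dj = jjdj.
So term 8 is djjjdjjjdjdjjjdj·jjdjdjjjdjdjjjdjjjdjdjjjdj.

djjjdjjjdjdjjjdjjjdjdjjjdjdjjjdjjjdjdjjjdj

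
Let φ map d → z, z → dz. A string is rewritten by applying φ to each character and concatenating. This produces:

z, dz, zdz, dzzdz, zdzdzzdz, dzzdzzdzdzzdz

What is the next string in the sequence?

zdzdzzdzdzzdzzdzdzzdz

φ(dzzdzzdzdzzdz) expands symbol-by-symbol to z dz dz z dz dz z dz z dz dz z dz; joining the 13 pieces gives the next term.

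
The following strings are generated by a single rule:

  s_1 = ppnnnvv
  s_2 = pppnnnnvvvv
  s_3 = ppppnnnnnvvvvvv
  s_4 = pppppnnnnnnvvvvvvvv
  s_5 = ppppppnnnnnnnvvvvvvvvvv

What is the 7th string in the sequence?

ppppppppnnnnnnnnnvvvvvvvvvvvvvv

Term n consists of n+1 p's, followed by n+2 n's, followed by 2n v's (n = 1, 2, …).
At n = 7 the blocks have lengths 8, 9, 14.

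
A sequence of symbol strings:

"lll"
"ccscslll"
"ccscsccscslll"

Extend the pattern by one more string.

The strings grow by a fixed prefix ccscs each time.
Applying this once more to ccscsccscslll:

ccscsccscsccscslll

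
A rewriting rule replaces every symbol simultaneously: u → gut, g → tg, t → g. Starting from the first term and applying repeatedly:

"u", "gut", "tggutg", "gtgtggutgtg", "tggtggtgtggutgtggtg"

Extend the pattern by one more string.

φ(tggtggtgtggutgtggtg) expands symbol-by-symbol to g tg tg g tg tg g tg g tg tg gut g tg g tg tg g tg; joining the 19 pieces gives the next term.

gtgtggtgtggtggtgtggutgtggtgtggtg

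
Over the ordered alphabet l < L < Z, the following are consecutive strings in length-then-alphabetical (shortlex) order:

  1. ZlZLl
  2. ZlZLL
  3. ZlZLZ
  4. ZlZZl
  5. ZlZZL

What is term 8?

ZLllL

Stepping forward 3 times from ZlZZL: ZlZZL → ZlZZZ → ZLlll, then the target.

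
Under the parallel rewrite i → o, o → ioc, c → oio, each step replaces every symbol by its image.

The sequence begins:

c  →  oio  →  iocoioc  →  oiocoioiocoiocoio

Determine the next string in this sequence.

Rewriting the 17 symbols of oiocoioiocoiocoio one by one yields ioc o ioc oio ioc o ioc o ioc oio ioc o ioc oio ioc o ioc; concatenated:

iocoiocoioiocoiocoiocoioiocoiocoioiocoioc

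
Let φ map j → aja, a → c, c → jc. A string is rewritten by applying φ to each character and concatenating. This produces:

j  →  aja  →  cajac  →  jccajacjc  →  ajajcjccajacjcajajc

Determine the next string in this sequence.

cajacajajcajajcjccajacjcajajccajacajajc

φ(ajajcjccajacjcajajc) expands symbol-by-symbol to c aja c aja jc aja jc jc c aja c jc aja jc c aja c aja jc; joining the 19 pieces gives the next term.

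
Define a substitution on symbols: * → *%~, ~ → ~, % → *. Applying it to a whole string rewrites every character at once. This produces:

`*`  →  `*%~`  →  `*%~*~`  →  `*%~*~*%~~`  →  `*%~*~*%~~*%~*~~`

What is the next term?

Applying the rule to each of the 15 symbols of *%~*~*%~~*%~*~~ gives the pieces *%~ * ~ *%~ ~ *%~ * ~ ~ *%~ * ~ *%~ ~ ~, which concatenate to the answer.

*%~*~*%~~*%~*~~*%~*~*%~~~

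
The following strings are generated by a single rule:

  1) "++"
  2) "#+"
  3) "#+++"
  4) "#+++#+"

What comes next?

#+++#+#+++

From term 3 onward, concatenate the last term with the second-to-last: #+·++ = #+++, #+++·#+ = #+++#+, …
So term 5 is #+++#+·#+++.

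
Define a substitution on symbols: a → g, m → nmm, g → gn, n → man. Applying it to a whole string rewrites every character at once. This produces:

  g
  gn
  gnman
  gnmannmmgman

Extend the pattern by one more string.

gnmannmmgmanmannmmnmmgnnmmgman

Apply φ to gnmannmmgman symbol by symbol: g→gn, n→man, m→nmm, a→g, n→man, n→man, m→nmm, m→nmm, g→gn, m→nmm, a→g, n→man; joined: gn man nmm g man man nmm nmm gn nmm g man.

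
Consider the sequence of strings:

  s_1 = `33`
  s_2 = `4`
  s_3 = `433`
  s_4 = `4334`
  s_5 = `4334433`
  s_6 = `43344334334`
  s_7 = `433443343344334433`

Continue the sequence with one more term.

43344334334433443343344334334

Each term (from the third on) is the previous term followed by the one before it: term 3 = 4·33 = 433.
Continuing: 433443343344334433 · 43344334334 gives term 8.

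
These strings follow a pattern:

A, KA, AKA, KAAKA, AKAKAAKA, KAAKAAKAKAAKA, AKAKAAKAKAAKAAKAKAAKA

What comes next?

This is a Fibonacci-style word recurrence s(k) = s(k−2)·s(k−1): e.g. A·KA = AKA.
Continuing: KAAKAAKAKAAKA · AKAKAAKAKAAKAAKAKAAKA gives term 8.

KAAKAAKAKAAKAAKAKAAKAKAAKAAKAKAAKA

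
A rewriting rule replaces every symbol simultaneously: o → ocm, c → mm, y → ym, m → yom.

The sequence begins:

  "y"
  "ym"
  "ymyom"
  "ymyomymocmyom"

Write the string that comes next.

Applying the rule to each of the 13 symbols of ymyomymocmyom gives the pieces ym yom ym ocm yom ym yom ocm mm yom ym ocm yom, which concatenate to the answer.

ymyomymocmyomymyomocmmmyomymocmyom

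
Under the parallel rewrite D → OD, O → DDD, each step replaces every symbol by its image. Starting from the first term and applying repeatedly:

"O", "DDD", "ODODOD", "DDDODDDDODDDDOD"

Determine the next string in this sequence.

Rewriting the 15 symbols of DDDODDDDODDDDOD one by one yields OD OD OD DDD OD OD OD OD DDD OD OD OD OD DDD OD; concatenated:

ODODODDDDODODODODDDDODODODODDDDOD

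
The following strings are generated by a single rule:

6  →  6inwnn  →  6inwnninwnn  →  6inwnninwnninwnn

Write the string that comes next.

Every step adds inwnn to the end: s(k+1) = s(k)·inwnn.
So the next term is 6inwnninwnninwnn·inwnn.

6inwnninwnninwnninwnn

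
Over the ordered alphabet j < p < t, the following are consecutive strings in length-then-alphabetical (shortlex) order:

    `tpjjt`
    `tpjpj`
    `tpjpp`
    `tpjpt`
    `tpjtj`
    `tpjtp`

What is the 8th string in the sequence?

Continuing the enumeration 2 steps past tpjtp: tpjtp → tpjtt → (answer).

tppjj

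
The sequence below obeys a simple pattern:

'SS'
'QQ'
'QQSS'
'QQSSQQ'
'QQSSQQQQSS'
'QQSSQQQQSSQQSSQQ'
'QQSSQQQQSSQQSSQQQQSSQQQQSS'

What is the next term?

This is a Fibonacci-style word recurrence s(k) = s(k−1)·s(k−2): e.g. QQ·SS = QQSS.
The next term joins QQSSQQQQSSQQSSQQQQSSQQQQSS and QQSSQQQQSSQQSSQQ.

QQSSQQQQSSQQSSQQQQSSQQQQSSQQSSQQQQSSQQSSQQ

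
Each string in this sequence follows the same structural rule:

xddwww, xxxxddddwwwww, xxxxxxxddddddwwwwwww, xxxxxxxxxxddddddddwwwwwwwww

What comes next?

xxxxxxxxxxxxxddddddddddwwwwwwwwwww

Term n consists of 3n-2 x's, followed by 2n d's, followed by 2n+1 w's (n = 1, 2, …).
At n = 5 the blocks have lengths 13, 10, 11.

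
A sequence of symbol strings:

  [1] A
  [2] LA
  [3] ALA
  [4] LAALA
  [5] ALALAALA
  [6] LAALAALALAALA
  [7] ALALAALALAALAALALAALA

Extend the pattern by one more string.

LAALAALALAALAALALAALALAALAALALAALA

Each term (from the third on) is the two preceding terms concatenated in order: term 3 = A·LA = ALA.
So term 8 is LAALAALALAALA·ALALAALALAALAALALAALA.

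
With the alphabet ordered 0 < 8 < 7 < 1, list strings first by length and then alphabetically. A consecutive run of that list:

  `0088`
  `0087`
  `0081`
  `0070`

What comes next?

Find the rightmost character of 0070 below 1, bump it to the next letter, and reset everything to its right to 0.

0078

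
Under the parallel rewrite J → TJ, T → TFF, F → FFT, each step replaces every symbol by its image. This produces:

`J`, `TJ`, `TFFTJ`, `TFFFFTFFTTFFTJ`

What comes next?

TFFFFTFFTFFTFFTTFFFFTFFTTFFTFFFFTFFTTFFTJ

Replace each of the 14 characters of TFFFFTFFTTFFTJ in place — TFF FFT FFT FFT FFT TFF FFT FFT TFF TFF FFT FFT TFF TJ — and concatenate.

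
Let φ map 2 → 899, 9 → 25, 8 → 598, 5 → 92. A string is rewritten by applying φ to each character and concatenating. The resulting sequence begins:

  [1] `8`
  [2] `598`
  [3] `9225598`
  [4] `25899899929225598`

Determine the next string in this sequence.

Rewriting the 17 symbols of 25899899929225598 one by one yields 899 92 598 25 25 598 25 25 25 899 25 899 899 92 92 25 598; concatenated:

89992598252559825252589925899899929225598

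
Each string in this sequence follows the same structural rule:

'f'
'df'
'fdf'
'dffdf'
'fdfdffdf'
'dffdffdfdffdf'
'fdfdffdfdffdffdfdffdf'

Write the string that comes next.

dffdffdfdffdffdfdffdfdffdffdfdffdf

Each term (from the third on) is the two preceding terms concatenated in order: term 3 = f·df = fdf.
The next term joins dffdffdfdffdf and fdfdffdfdffdffdfdffdf.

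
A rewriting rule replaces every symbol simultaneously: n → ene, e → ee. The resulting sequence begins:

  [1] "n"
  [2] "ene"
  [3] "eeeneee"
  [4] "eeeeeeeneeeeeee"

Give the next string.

Replace each of the 15 characters of eeeeeeeneeeeeee in place — ee ee ee ee ee ee ee ene ee ee ee ee ee ee ee — and concatenate.

eeeeeeeeeeeeeeeneeeeeeeeeeeeeee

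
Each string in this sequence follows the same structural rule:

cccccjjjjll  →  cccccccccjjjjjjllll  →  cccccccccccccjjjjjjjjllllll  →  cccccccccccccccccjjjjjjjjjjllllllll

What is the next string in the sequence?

cccccccccccccccccccccjjjjjjjjjjjjllllllllll

Term n consists of 4n+1 c's, followed by 2n+2 j's, followed by 2n l's (n = 1, 2, …).
For the next term, n = 5, so the run lengths are 21, 12, 10.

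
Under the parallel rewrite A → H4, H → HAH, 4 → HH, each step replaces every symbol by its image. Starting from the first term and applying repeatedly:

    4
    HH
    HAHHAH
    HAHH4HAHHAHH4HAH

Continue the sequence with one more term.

Replace each of the 16 characters of HAHH4HAHHAHH4HAH in place — HAH H4 HAH HAH HH HAH H4 HAH HAH H4 HAH HAH HH HAH H4 HAH — and concatenate.

HAHH4HAHHAHHHHAHH4HAHHAHH4HAHHAHHHHAHH4HAH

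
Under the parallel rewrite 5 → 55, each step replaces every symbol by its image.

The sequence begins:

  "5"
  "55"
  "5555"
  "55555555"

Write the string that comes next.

Apply φ to 55555555 symbol by symbol: 5→55, 5→55, 5→55, 5→55, 5→55, 5→55, 5→55, 5→55; joined: 55 55 55 55 55 55 55 55.

5555555555555555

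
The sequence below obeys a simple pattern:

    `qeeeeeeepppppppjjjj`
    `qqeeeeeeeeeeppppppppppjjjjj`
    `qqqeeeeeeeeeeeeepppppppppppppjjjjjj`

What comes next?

Reading off run lengths: q runs 1, 2, 3; e runs 7, 10, 13; p runs 7, 10, 13; j runs 4, 5, 6 — each is linear in n, where the shown terms are n = 2, 3, 4.
At n = 5 the blocks have lengths 4, 16, 16, 7.

qqqqeeeeeeeeeeeeeeeeppppppppppppppppjjjjjjj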